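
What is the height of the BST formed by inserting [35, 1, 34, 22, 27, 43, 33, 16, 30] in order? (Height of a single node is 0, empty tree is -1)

Insertion order: [35, 1, 34, 22, 27, 43, 33, 16, 30]
Tree (level-order array): [35, 1, 43, None, 34, None, None, 22, None, 16, 27, None, None, None, 33, 30]
Compute height bottom-up (empty subtree = -1):
  height(16) = 1 + max(-1, -1) = 0
  height(30) = 1 + max(-1, -1) = 0
  height(33) = 1 + max(0, -1) = 1
  height(27) = 1 + max(-1, 1) = 2
  height(22) = 1 + max(0, 2) = 3
  height(34) = 1 + max(3, -1) = 4
  height(1) = 1 + max(-1, 4) = 5
  height(43) = 1 + max(-1, -1) = 0
  height(35) = 1 + max(5, 0) = 6
Height = 6


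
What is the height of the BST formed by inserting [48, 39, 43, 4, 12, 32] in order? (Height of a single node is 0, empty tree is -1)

Insertion order: [48, 39, 43, 4, 12, 32]
Tree (level-order array): [48, 39, None, 4, 43, None, 12, None, None, None, 32]
Compute height bottom-up (empty subtree = -1):
  height(32) = 1 + max(-1, -1) = 0
  height(12) = 1 + max(-1, 0) = 1
  height(4) = 1 + max(-1, 1) = 2
  height(43) = 1 + max(-1, -1) = 0
  height(39) = 1 + max(2, 0) = 3
  height(48) = 1 + max(3, -1) = 4
Height = 4


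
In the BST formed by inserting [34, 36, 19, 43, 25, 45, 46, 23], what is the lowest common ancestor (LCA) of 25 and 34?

Tree insertion order: [34, 36, 19, 43, 25, 45, 46, 23]
Tree (level-order array): [34, 19, 36, None, 25, None, 43, 23, None, None, 45, None, None, None, 46]
In a BST, the LCA of p=25, q=34 is the first node v on the
root-to-leaf path with p <= v <= q (go left if both < v, right if both > v).
Walk from root:
  at 34: 25 <= 34 <= 34, this is the LCA
LCA = 34


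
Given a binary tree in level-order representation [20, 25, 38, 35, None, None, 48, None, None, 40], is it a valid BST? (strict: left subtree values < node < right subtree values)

Level-order array: [20, 25, 38, 35, None, None, 48, None, None, 40]
Validate using subtree bounds (lo, hi): at each node, require lo < value < hi,
then recurse left with hi=value and right with lo=value.
Preorder trace (stopping at first violation):
  at node 20 with bounds (-inf, +inf): OK
  at node 25 with bounds (-inf, 20): VIOLATION
Node 25 violates its bound: not (-inf < 25 < 20).
Result: Not a valid BST


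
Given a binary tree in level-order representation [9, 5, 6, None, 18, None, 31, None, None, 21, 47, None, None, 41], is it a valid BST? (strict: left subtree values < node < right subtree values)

Level-order array: [9, 5, 6, None, 18, None, 31, None, None, 21, 47, None, None, 41]
Validate using subtree bounds (lo, hi): at each node, require lo < value < hi,
then recurse left with hi=value and right with lo=value.
Preorder trace (stopping at first violation):
  at node 9 with bounds (-inf, +inf): OK
  at node 5 with bounds (-inf, 9): OK
  at node 18 with bounds (5, 9): VIOLATION
Node 18 violates its bound: not (5 < 18 < 9).
Result: Not a valid BST


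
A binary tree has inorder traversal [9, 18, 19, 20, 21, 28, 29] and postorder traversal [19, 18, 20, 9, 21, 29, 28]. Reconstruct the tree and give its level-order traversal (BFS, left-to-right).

Inorder:   [9, 18, 19, 20, 21, 28, 29]
Postorder: [19, 18, 20, 9, 21, 29, 28]
Algorithm: postorder visits root last, so walk postorder right-to-left;
each value is the root of the current inorder slice — split it at that
value, recurse on the right subtree first, then the left.
Recursive splits:
  root=28; inorder splits into left=[9, 18, 19, 20, 21], right=[29]
  root=29; inorder splits into left=[], right=[]
  root=21; inorder splits into left=[9, 18, 19, 20], right=[]
  root=9; inorder splits into left=[], right=[18, 19, 20]
  root=20; inorder splits into left=[18, 19], right=[]
  root=18; inorder splits into left=[], right=[19]
  root=19; inorder splits into left=[], right=[]
Reconstructed level-order: [28, 21, 29, 9, 20, 18, 19]


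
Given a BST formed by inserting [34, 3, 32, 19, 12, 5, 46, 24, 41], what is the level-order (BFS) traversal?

Tree insertion order: [34, 3, 32, 19, 12, 5, 46, 24, 41]
Tree (level-order array): [34, 3, 46, None, 32, 41, None, 19, None, None, None, 12, 24, 5]
BFS from the root, enqueuing left then right child of each popped node:
  queue [34] -> pop 34, enqueue [3, 46], visited so far: [34]
  queue [3, 46] -> pop 3, enqueue [32], visited so far: [34, 3]
  queue [46, 32] -> pop 46, enqueue [41], visited so far: [34, 3, 46]
  queue [32, 41] -> pop 32, enqueue [19], visited so far: [34, 3, 46, 32]
  queue [41, 19] -> pop 41, enqueue [none], visited so far: [34, 3, 46, 32, 41]
  queue [19] -> pop 19, enqueue [12, 24], visited so far: [34, 3, 46, 32, 41, 19]
  queue [12, 24] -> pop 12, enqueue [5], visited so far: [34, 3, 46, 32, 41, 19, 12]
  queue [24, 5] -> pop 24, enqueue [none], visited so far: [34, 3, 46, 32, 41, 19, 12, 24]
  queue [5] -> pop 5, enqueue [none], visited so far: [34, 3, 46, 32, 41, 19, 12, 24, 5]
Result: [34, 3, 46, 32, 41, 19, 12, 24, 5]


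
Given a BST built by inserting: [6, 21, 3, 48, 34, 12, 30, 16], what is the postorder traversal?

Tree insertion order: [6, 21, 3, 48, 34, 12, 30, 16]
Tree (level-order array): [6, 3, 21, None, None, 12, 48, None, 16, 34, None, None, None, 30]
Postorder traversal: [3, 16, 12, 30, 34, 48, 21, 6]


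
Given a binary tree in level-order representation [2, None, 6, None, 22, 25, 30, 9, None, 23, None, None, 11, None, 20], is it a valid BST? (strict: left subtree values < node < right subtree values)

Level-order array: [2, None, 6, None, 22, 25, 30, 9, None, 23, None, None, 11, None, 20]
Validate using subtree bounds (lo, hi): at each node, require lo < value < hi,
then recurse left with hi=value and right with lo=value.
Preorder trace (stopping at first violation):
  at node 2 with bounds (-inf, +inf): OK
  at node 6 with bounds (2, +inf): OK
  at node 22 with bounds (6, +inf): OK
  at node 25 with bounds (6, 22): VIOLATION
Node 25 violates its bound: not (6 < 25 < 22).
Result: Not a valid BST


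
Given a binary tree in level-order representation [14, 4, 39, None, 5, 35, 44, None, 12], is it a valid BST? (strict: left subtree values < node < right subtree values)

Level-order array: [14, 4, 39, None, 5, 35, 44, None, 12]
Validate using subtree bounds (lo, hi): at each node, require lo < value < hi,
then recurse left with hi=value and right with lo=value.
Preorder trace (stopping at first violation):
  at node 14 with bounds (-inf, +inf): OK
  at node 4 with bounds (-inf, 14): OK
  at node 5 with bounds (4, 14): OK
  at node 12 with bounds (5, 14): OK
  at node 39 with bounds (14, +inf): OK
  at node 35 with bounds (14, 39): OK
  at node 44 with bounds (39, +inf): OK
No violation found at any node.
Result: Valid BST


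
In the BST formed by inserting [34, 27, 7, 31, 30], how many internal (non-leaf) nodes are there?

Tree built from: [34, 27, 7, 31, 30]
Tree (level-order array): [34, 27, None, 7, 31, None, None, 30]
Rule: An internal node has at least one child.
Per-node child counts:
  node 34: 1 child(ren)
  node 27: 2 child(ren)
  node 7: 0 child(ren)
  node 31: 1 child(ren)
  node 30: 0 child(ren)
Matching nodes: [34, 27, 31]
Count of internal (non-leaf) nodes: 3


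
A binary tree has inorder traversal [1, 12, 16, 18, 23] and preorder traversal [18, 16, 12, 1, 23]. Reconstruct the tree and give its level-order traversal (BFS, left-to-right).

Inorder:  [1, 12, 16, 18, 23]
Preorder: [18, 16, 12, 1, 23]
Algorithm: preorder visits root first, so consume preorder in order;
for each root, split the current inorder slice at that value into
left-subtree inorder and right-subtree inorder, then recurse.
Recursive splits:
  root=18; inorder splits into left=[1, 12, 16], right=[23]
  root=16; inorder splits into left=[1, 12], right=[]
  root=12; inorder splits into left=[1], right=[]
  root=1; inorder splits into left=[], right=[]
  root=23; inorder splits into left=[], right=[]
Reconstructed level-order: [18, 16, 23, 12, 1]


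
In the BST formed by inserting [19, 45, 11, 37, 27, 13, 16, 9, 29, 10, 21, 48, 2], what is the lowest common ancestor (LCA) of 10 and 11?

Tree insertion order: [19, 45, 11, 37, 27, 13, 16, 9, 29, 10, 21, 48, 2]
Tree (level-order array): [19, 11, 45, 9, 13, 37, 48, 2, 10, None, 16, 27, None, None, None, None, None, None, None, None, None, 21, 29]
In a BST, the LCA of p=10, q=11 is the first node v on the
root-to-leaf path with p <= v <= q (go left if both < v, right if both > v).
Walk from root:
  at 19: both 10 and 11 < 19, go left
  at 11: 10 <= 11 <= 11, this is the LCA
LCA = 11


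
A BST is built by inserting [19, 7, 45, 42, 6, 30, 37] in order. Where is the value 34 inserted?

Starting tree (level order): [19, 7, 45, 6, None, 42, None, None, None, 30, None, None, 37]
Insertion path: 19 -> 45 -> 42 -> 30 -> 37
Result: insert 34 as left child of 37
Final tree (level order): [19, 7, 45, 6, None, 42, None, None, None, 30, None, None, 37, 34]


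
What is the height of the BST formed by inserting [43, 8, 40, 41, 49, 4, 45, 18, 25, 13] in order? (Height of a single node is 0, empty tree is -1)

Insertion order: [43, 8, 40, 41, 49, 4, 45, 18, 25, 13]
Tree (level-order array): [43, 8, 49, 4, 40, 45, None, None, None, 18, 41, None, None, 13, 25]
Compute height bottom-up (empty subtree = -1):
  height(4) = 1 + max(-1, -1) = 0
  height(13) = 1 + max(-1, -1) = 0
  height(25) = 1 + max(-1, -1) = 0
  height(18) = 1 + max(0, 0) = 1
  height(41) = 1 + max(-1, -1) = 0
  height(40) = 1 + max(1, 0) = 2
  height(8) = 1 + max(0, 2) = 3
  height(45) = 1 + max(-1, -1) = 0
  height(49) = 1 + max(0, -1) = 1
  height(43) = 1 + max(3, 1) = 4
Height = 4


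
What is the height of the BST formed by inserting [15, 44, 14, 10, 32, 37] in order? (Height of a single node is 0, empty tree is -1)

Insertion order: [15, 44, 14, 10, 32, 37]
Tree (level-order array): [15, 14, 44, 10, None, 32, None, None, None, None, 37]
Compute height bottom-up (empty subtree = -1):
  height(10) = 1 + max(-1, -1) = 0
  height(14) = 1 + max(0, -1) = 1
  height(37) = 1 + max(-1, -1) = 0
  height(32) = 1 + max(-1, 0) = 1
  height(44) = 1 + max(1, -1) = 2
  height(15) = 1 + max(1, 2) = 3
Height = 3


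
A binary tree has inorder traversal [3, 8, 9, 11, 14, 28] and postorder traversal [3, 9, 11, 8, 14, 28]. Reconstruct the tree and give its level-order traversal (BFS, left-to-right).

Inorder:   [3, 8, 9, 11, 14, 28]
Postorder: [3, 9, 11, 8, 14, 28]
Algorithm: postorder visits root last, so walk postorder right-to-left;
each value is the root of the current inorder slice — split it at that
value, recurse on the right subtree first, then the left.
Recursive splits:
  root=28; inorder splits into left=[3, 8, 9, 11, 14], right=[]
  root=14; inorder splits into left=[3, 8, 9, 11], right=[]
  root=8; inorder splits into left=[3], right=[9, 11]
  root=11; inorder splits into left=[9], right=[]
  root=9; inorder splits into left=[], right=[]
  root=3; inorder splits into left=[], right=[]
Reconstructed level-order: [28, 14, 8, 3, 11, 9]


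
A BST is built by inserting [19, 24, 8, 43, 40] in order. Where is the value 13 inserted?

Starting tree (level order): [19, 8, 24, None, None, None, 43, 40]
Insertion path: 19 -> 8
Result: insert 13 as right child of 8
Final tree (level order): [19, 8, 24, None, 13, None, 43, None, None, 40]


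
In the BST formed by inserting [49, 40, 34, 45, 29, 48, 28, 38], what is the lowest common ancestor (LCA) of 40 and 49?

Tree insertion order: [49, 40, 34, 45, 29, 48, 28, 38]
Tree (level-order array): [49, 40, None, 34, 45, 29, 38, None, 48, 28]
In a BST, the LCA of p=40, q=49 is the first node v on the
root-to-leaf path with p <= v <= q (go left if both < v, right if both > v).
Walk from root:
  at 49: 40 <= 49 <= 49, this is the LCA
LCA = 49


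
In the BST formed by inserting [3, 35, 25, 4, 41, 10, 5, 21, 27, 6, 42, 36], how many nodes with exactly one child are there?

Tree built from: [3, 35, 25, 4, 41, 10, 5, 21, 27, 6, 42, 36]
Tree (level-order array): [3, None, 35, 25, 41, 4, 27, 36, 42, None, 10, None, None, None, None, None, None, 5, 21, None, 6]
Rule: These are nodes with exactly 1 non-null child.
Per-node child counts:
  node 3: 1 child(ren)
  node 35: 2 child(ren)
  node 25: 2 child(ren)
  node 4: 1 child(ren)
  node 10: 2 child(ren)
  node 5: 1 child(ren)
  node 6: 0 child(ren)
  node 21: 0 child(ren)
  node 27: 0 child(ren)
  node 41: 2 child(ren)
  node 36: 0 child(ren)
  node 42: 0 child(ren)
Matching nodes: [3, 4, 5]
Count of nodes with exactly one child: 3


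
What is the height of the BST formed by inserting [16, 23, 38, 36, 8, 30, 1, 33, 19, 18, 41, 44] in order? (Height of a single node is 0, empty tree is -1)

Insertion order: [16, 23, 38, 36, 8, 30, 1, 33, 19, 18, 41, 44]
Tree (level-order array): [16, 8, 23, 1, None, 19, 38, None, None, 18, None, 36, 41, None, None, 30, None, None, 44, None, 33]
Compute height bottom-up (empty subtree = -1):
  height(1) = 1 + max(-1, -1) = 0
  height(8) = 1 + max(0, -1) = 1
  height(18) = 1 + max(-1, -1) = 0
  height(19) = 1 + max(0, -1) = 1
  height(33) = 1 + max(-1, -1) = 0
  height(30) = 1 + max(-1, 0) = 1
  height(36) = 1 + max(1, -1) = 2
  height(44) = 1 + max(-1, -1) = 0
  height(41) = 1 + max(-1, 0) = 1
  height(38) = 1 + max(2, 1) = 3
  height(23) = 1 + max(1, 3) = 4
  height(16) = 1 + max(1, 4) = 5
Height = 5


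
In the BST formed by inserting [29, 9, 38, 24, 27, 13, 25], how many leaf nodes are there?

Tree built from: [29, 9, 38, 24, 27, 13, 25]
Tree (level-order array): [29, 9, 38, None, 24, None, None, 13, 27, None, None, 25]
Rule: A leaf has 0 children.
Per-node child counts:
  node 29: 2 child(ren)
  node 9: 1 child(ren)
  node 24: 2 child(ren)
  node 13: 0 child(ren)
  node 27: 1 child(ren)
  node 25: 0 child(ren)
  node 38: 0 child(ren)
Matching nodes: [13, 25, 38]
Count of leaf nodes: 3


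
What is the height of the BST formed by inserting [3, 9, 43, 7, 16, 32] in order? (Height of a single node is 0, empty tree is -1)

Insertion order: [3, 9, 43, 7, 16, 32]
Tree (level-order array): [3, None, 9, 7, 43, None, None, 16, None, None, 32]
Compute height bottom-up (empty subtree = -1):
  height(7) = 1 + max(-1, -1) = 0
  height(32) = 1 + max(-1, -1) = 0
  height(16) = 1 + max(-1, 0) = 1
  height(43) = 1 + max(1, -1) = 2
  height(9) = 1 + max(0, 2) = 3
  height(3) = 1 + max(-1, 3) = 4
Height = 4


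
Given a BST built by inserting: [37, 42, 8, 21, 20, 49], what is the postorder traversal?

Tree insertion order: [37, 42, 8, 21, 20, 49]
Tree (level-order array): [37, 8, 42, None, 21, None, 49, 20]
Postorder traversal: [20, 21, 8, 49, 42, 37]


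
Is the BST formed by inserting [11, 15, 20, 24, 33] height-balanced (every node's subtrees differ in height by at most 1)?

Tree (level-order array): [11, None, 15, None, 20, None, 24, None, 33]
Definition: a tree is height-balanced if, at every node, |h(left) - h(right)| <= 1 (empty subtree has height -1).
Bottom-up per-node check:
  node 33: h_left=-1, h_right=-1, diff=0 [OK], height=0
  node 24: h_left=-1, h_right=0, diff=1 [OK], height=1
  node 20: h_left=-1, h_right=1, diff=2 [FAIL (|-1-1|=2 > 1)], height=2
  node 15: h_left=-1, h_right=2, diff=3 [FAIL (|-1-2|=3 > 1)], height=3
  node 11: h_left=-1, h_right=3, diff=4 [FAIL (|-1-3|=4 > 1)], height=4
Node 20 violates the condition: |-1 - 1| = 2 > 1.
Result: Not balanced


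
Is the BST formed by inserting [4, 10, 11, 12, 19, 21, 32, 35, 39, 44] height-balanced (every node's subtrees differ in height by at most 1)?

Tree (level-order array): [4, None, 10, None, 11, None, 12, None, 19, None, 21, None, 32, None, 35, None, 39, None, 44]
Definition: a tree is height-balanced if, at every node, |h(left) - h(right)| <= 1 (empty subtree has height -1).
Bottom-up per-node check:
  node 44: h_left=-1, h_right=-1, diff=0 [OK], height=0
  node 39: h_left=-1, h_right=0, diff=1 [OK], height=1
  node 35: h_left=-1, h_right=1, diff=2 [FAIL (|-1-1|=2 > 1)], height=2
  node 32: h_left=-1, h_right=2, diff=3 [FAIL (|-1-2|=3 > 1)], height=3
  node 21: h_left=-1, h_right=3, diff=4 [FAIL (|-1-3|=4 > 1)], height=4
  node 19: h_left=-1, h_right=4, diff=5 [FAIL (|-1-4|=5 > 1)], height=5
  node 12: h_left=-1, h_right=5, diff=6 [FAIL (|-1-5|=6 > 1)], height=6
  node 11: h_left=-1, h_right=6, diff=7 [FAIL (|-1-6|=7 > 1)], height=7
  node 10: h_left=-1, h_right=7, diff=8 [FAIL (|-1-7|=8 > 1)], height=8
  node 4: h_left=-1, h_right=8, diff=9 [FAIL (|-1-8|=9 > 1)], height=9
Node 35 violates the condition: |-1 - 1| = 2 > 1.
Result: Not balanced


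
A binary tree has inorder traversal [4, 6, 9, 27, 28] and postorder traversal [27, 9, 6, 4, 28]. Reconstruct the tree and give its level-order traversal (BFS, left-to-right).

Inorder:   [4, 6, 9, 27, 28]
Postorder: [27, 9, 6, 4, 28]
Algorithm: postorder visits root last, so walk postorder right-to-left;
each value is the root of the current inorder slice — split it at that
value, recurse on the right subtree first, then the left.
Recursive splits:
  root=28; inorder splits into left=[4, 6, 9, 27], right=[]
  root=4; inorder splits into left=[], right=[6, 9, 27]
  root=6; inorder splits into left=[], right=[9, 27]
  root=9; inorder splits into left=[], right=[27]
  root=27; inorder splits into left=[], right=[]
Reconstructed level-order: [28, 4, 6, 9, 27]


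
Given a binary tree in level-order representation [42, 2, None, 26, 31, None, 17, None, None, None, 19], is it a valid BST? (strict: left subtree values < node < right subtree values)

Level-order array: [42, 2, None, 26, 31, None, 17, None, None, None, 19]
Validate using subtree bounds (lo, hi): at each node, require lo < value < hi,
then recurse left with hi=value and right with lo=value.
Preorder trace (stopping at first violation):
  at node 42 with bounds (-inf, +inf): OK
  at node 2 with bounds (-inf, 42): OK
  at node 26 with bounds (-inf, 2): VIOLATION
Node 26 violates its bound: not (-inf < 26 < 2).
Result: Not a valid BST


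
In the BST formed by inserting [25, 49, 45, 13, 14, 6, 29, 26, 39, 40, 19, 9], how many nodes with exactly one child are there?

Tree built from: [25, 49, 45, 13, 14, 6, 29, 26, 39, 40, 19, 9]
Tree (level-order array): [25, 13, 49, 6, 14, 45, None, None, 9, None, 19, 29, None, None, None, None, None, 26, 39, None, None, None, 40]
Rule: These are nodes with exactly 1 non-null child.
Per-node child counts:
  node 25: 2 child(ren)
  node 13: 2 child(ren)
  node 6: 1 child(ren)
  node 9: 0 child(ren)
  node 14: 1 child(ren)
  node 19: 0 child(ren)
  node 49: 1 child(ren)
  node 45: 1 child(ren)
  node 29: 2 child(ren)
  node 26: 0 child(ren)
  node 39: 1 child(ren)
  node 40: 0 child(ren)
Matching nodes: [6, 14, 49, 45, 39]
Count of nodes with exactly one child: 5


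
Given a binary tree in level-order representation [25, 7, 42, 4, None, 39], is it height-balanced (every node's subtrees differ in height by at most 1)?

Tree (level-order array): [25, 7, 42, 4, None, 39]
Definition: a tree is height-balanced if, at every node, |h(left) - h(right)| <= 1 (empty subtree has height -1).
Bottom-up per-node check:
  node 4: h_left=-1, h_right=-1, diff=0 [OK], height=0
  node 7: h_left=0, h_right=-1, diff=1 [OK], height=1
  node 39: h_left=-1, h_right=-1, diff=0 [OK], height=0
  node 42: h_left=0, h_right=-1, diff=1 [OK], height=1
  node 25: h_left=1, h_right=1, diff=0 [OK], height=2
All nodes satisfy the balance condition.
Result: Balanced


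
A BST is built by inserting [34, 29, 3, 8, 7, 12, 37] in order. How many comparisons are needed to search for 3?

Search path for 3: 34 -> 29 -> 3
Found: True
Comparisons: 3


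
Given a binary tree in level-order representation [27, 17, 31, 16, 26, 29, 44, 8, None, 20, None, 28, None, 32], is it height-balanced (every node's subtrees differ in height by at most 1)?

Tree (level-order array): [27, 17, 31, 16, 26, 29, 44, 8, None, 20, None, 28, None, 32]
Definition: a tree is height-balanced if, at every node, |h(left) - h(right)| <= 1 (empty subtree has height -1).
Bottom-up per-node check:
  node 8: h_left=-1, h_right=-1, diff=0 [OK], height=0
  node 16: h_left=0, h_right=-1, diff=1 [OK], height=1
  node 20: h_left=-1, h_right=-1, diff=0 [OK], height=0
  node 26: h_left=0, h_right=-1, diff=1 [OK], height=1
  node 17: h_left=1, h_right=1, diff=0 [OK], height=2
  node 28: h_left=-1, h_right=-1, diff=0 [OK], height=0
  node 29: h_left=0, h_right=-1, diff=1 [OK], height=1
  node 32: h_left=-1, h_right=-1, diff=0 [OK], height=0
  node 44: h_left=0, h_right=-1, diff=1 [OK], height=1
  node 31: h_left=1, h_right=1, diff=0 [OK], height=2
  node 27: h_left=2, h_right=2, diff=0 [OK], height=3
All nodes satisfy the balance condition.
Result: Balanced


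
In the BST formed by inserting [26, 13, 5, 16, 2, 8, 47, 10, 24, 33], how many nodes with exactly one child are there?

Tree built from: [26, 13, 5, 16, 2, 8, 47, 10, 24, 33]
Tree (level-order array): [26, 13, 47, 5, 16, 33, None, 2, 8, None, 24, None, None, None, None, None, 10]
Rule: These are nodes with exactly 1 non-null child.
Per-node child counts:
  node 26: 2 child(ren)
  node 13: 2 child(ren)
  node 5: 2 child(ren)
  node 2: 0 child(ren)
  node 8: 1 child(ren)
  node 10: 0 child(ren)
  node 16: 1 child(ren)
  node 24: 0 child(ren)
  node 47: 1 child(ren)
  node 33: 0 child(ren)
Matching nodes: [8, 16, 47]
Count of nodes with exactly one child: 3


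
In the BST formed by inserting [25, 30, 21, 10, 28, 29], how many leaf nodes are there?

Tree built from: [25, 30, 21, 10, 28, 29]
Tree (level-order array): [25, 21, 30, 10, None, 28, None, None, None, None, 29]
Rule: A leaf has 0 children.
Per-node child counts:
  node 25: 2 child(ren)
  node 21: 1 child(ren)
  node 10: 0 child(ren)
  node 30: 1 child(ren)
  node 28: 1 child(ren)
  node 29: 0 child(ren)
Matching nodes: [10, 29]
Count of leaf nodes: 2


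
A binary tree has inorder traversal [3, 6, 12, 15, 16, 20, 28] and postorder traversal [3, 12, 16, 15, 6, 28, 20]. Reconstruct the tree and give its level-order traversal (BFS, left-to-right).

Inorder:   [3, 6, 12, 15, 16, 20, 28]
Postorder: [3, 12, 16, 15, 6, 28, 20]
Algorithm: postorder visits root last, so walk postorder right-to-left;
each value is the root of the current inorder slice — split it at that
value, recurse on the right subtree first, then the left.
Recursive splits:
  root=20; inorder splits into left=[3, 6, 12, 15, 16], right=[28]
  root=28; inorder splits into left=[], right=[]
  root=6; inorder splits into left=[3], right=[12, 15, 16]
  root=15; inorder splits into left=[12], right=[16]
  root=16; inorder splits into left=[], right=[]
  root=12; inorder splits into left=[], right=[]
  root=3; inorder splits into left=[], right=[]
Reconstructed level-order: [20, 6, 28, 3, 15, 12, 16]


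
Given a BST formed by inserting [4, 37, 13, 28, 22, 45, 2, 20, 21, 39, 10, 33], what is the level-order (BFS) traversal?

Tree insertion order: [4, 37, 13, 28, 22, 45, 2, 20, 21, 39, 10, 33]
Tree (level-order array): [4, 2, 37, None, None, 13, 45, 10, 28, 39, None, None, None, 22, 33, None, None, 20, None, None, None, None, 21]
BFS from the root, enqueuing left then right child of each popped node:
  queue [4] -> pop 4, enqueue [2, 37], visited so far: [4]
  queue [2, 37] -> pop 2, enqueue [none], visited so far: [4, 2]
  queue [37] -> pop 37, enqueue [13, 45], visited so far: [4, 2, 37]
  queue [13, 45] -> pop 13, enqueue [10, 28], visited so far: [4, 2, 37, 13]
  queue [45, 10, 28] -> pop 45, enqueue [39], visited so far: [4, 2, 37, 13, 45]
  queue [10, 28, 39] -> pop 10, enqueue [none], visited so far: [4, 2, 37, 13, 45, 10]
  queue [28, 39] -> pop 28, enqueue [22, 33], visited so far: [4, 2, 37, 13, 45, 10, 28]
  queue [39, 22, 33] -> pop 39, enqueue [none], visited so far: [4, 2, 37, 13, 45, 10, 28, 39]
  queue [22, 33] -> pop 22, enqueue [20], visited so far: [4, 2, 37, 13, 45, 10, 28, 39, 22]
  queue [33, 20] -> pop 33, enqueue [none], visited so far: [4, 2, 37, 13, 45, 10, 28, 39, 22, 33]
  queue [20] -> pop 20, enqueue [21], visited so far: [4, 2, 37, 13, 45, 10, 28, 39, 22, 33, 20]
  queue [21] -> pop 21, enqueue [none], visited so far: [4, 2, 37, 13, 45, 10, 28, 39, 22, 33, 20, 21]
Result: [4, 2, 37, 13, 45, 10, 28, 39, 22, 33, 20, 21]


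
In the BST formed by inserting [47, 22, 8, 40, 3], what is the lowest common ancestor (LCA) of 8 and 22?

Tree insertion order: [47, 22, 8, 40, 3]
Tree (level-order array): [47, 22, None, 8, 40, 3]
In a BST, the LCA of p=8, q=22 is the first node v on the
root-to-leaf path with p <= v <= q (go left if both < v, right if both > v).
Walk from root:
  at 47: both 8 and 22 < 47, go left
  at 22: 8 <= 22 <= 22, this is the LCA
LCA = 22


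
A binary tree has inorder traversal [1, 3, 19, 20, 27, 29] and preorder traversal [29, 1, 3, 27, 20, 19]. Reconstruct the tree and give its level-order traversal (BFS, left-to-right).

Inorder:  [1, 3, 19, 20, 27, 29]
Preorder: [29, 1, 3, 27, 20, 19]
Algorithm: preorder visits root first, so consume preorder in order;
for each root, split the current inorder slice at that value into
left-subtree inorder and right-subtree inorder, then recurse.
Recursive splits:
  root=29; inorder splits into left=[1, 3, 19, 20, 27], right=[]
  root=1; inorder splits into left=[], right=[3, 19, 20, 27]
  root=3; inorder splits into left=[], right=[19, 20, 27]
  root=27; inorder splits into left=[19, 20], right=[]
  root=20; inorder splits into left=[19], right=[]
  root=19; inorder splits into left=[], right=[]
Reconstructed level-order: [29, 1, 3, 27, 20, 19]


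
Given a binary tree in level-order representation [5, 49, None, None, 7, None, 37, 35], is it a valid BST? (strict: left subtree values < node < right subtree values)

Level-order array: [5, 49, None, None, 7, None, 37, 35]
Validate using subtree bounds (lo, hi): at each node, require lo < value < hi,
then recurse left with hi=value and right with lo=value.
Preorder trace (stopping at first violation):
  at node 5 with bounds (-inf, +inf): OK
  at node 49 with bounds (-inf, 5): VIOLATION
Node 49 violates its bound: not (-inf < 49 < 5).
Result: Not a valid BST


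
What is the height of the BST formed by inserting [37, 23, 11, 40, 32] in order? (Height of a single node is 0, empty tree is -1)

Insertion order: [37, 23, 11, 40, 32]
Tree (level-order array): [37, 23, 40, 11, 32]
Compute height bottom-up (empty subtree = -1):
  height(11) = 1 + max(-1, -1) = 0
  height(32) = 1 + max(-1, -1) = 0
  height(23) = 1 + max(0, 0) = 1
  height(40) = 1 + max(-1, -1) = 0
  height(37) = 1 + max(1, 0) = 2
Height = 2


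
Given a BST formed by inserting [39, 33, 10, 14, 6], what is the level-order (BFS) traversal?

Tree insertion order: [39, 33, 10, 14, 6]
Tree (level-order array): [39, 33, None, 10, None, 6, 14]
BFS from the root, enqueuing left then right child of each popped node:
  queue [39] -> pop 39, enqueue [33], visited so far: [39]
  queue [33] -> pop 33, enqueue [10], visited so far: [39, 33]
  queue [10] -> pop 10, enqueue [6, 14], visited so far: [39, 33, 10]
  queue [6, 14] -> pop 6, enqueue [none], visited so far: [39, 33, 10, 6]
  queue [14] -> pop 14, enqueue [none], visited so far: [39, 33, 10, 6, 14]
Result: [39, 33, 10, 6, 14]


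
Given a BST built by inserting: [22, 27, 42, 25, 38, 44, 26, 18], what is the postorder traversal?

Tree insertion order: [22, 27, 42, 25, 38, 44, 26, 18]
Tree (level-order array): [22, 18, 27, None, None, 25, 42, None, 26, 38, 44]
Postorder traversal: [18, 26, 25, 38, 44, 42, 27, 22]


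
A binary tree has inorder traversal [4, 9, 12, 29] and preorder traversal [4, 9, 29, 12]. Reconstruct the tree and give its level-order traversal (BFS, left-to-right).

Inorder:  [4, 9, 12, 29]
Preorder: [4, 9, 29, 12]
Algorithm: preorder visits root first, so consume preorder in order;
for each root, split the current inorder slice at that value into
left-subtree inorder and right-subtree inorder, then recurse.
Recursive splits:
  root=4; inorder splits into left=[], right=[9, 12, 29]
  root=9; inorder splits into left=[], right=[12, 29]
  root=29; inorder splits into left=[12], right=[]
  root=12; inorder splits into left=[], right=[]
Reconstructed level-order: [4, 9, 29, 12]


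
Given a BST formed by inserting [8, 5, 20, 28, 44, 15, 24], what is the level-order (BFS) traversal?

Tree insertion order: [8, 5, 20, 28, 44, 15, 24]
Tree (level-order array): [8, 5, 20, None, None, 15, 28, None, None, 24, 44]
BFS from the root, enqueuing left then right child of each popped node:
  queue [8] -> pop 8, enqueue [5, 20], visited so far: [8]
  queue [5, 20] -> pop 5, enqueue [none], visited so far: [8, 5]
  queue [20] -> pop 20, enqueue [15, 28], visited so far: [8, 5, 20]
  queue [15, 28] -> pop 15, enqueue [none], visited so far: [8, 5, 20, 15]
  queue [28] -> pop 28, enqueue [24, 44], visited so far: [8, 5, 20, 15, 28]
  queue [24, 44] -> pop 24, enqueue [none], visited so far: [8, 5, 20, 15, 28, 24]
  queue [44] -> pop 44, enqueue [none], visited so far: [8, 5, 20, 15, 28, 24, 44]
Result: [8, 5, 20, 15, 28, 24, 44]


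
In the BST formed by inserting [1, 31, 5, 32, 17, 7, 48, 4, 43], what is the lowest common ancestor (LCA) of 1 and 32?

Tree insertion order: [1, 31, 5, 32, 17, 7, 48, 4, 43]
Tree (level-order array): [1, None, 31, 5, 32, 4, 17, None, 48, None, None, 7, None, 43]
In a BST, the LCA of p=1, q=32 is the first node v on the
root-to-leaf path with p <= v <= q (go left if both < v, right if both > v).
Walk from root:
  at 1: 1 <= 1 <= 32, this is the LCA
LCA = 1


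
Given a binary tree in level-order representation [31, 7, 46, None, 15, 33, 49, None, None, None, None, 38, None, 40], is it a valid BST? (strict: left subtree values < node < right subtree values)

Level-order array: [31, 7, 46, None, 15, 33, 49, None, None, None, None, 38, None, 40]
Validate using subtree bounds (lo, hi): at each node, require lo < value < hi,
then recurse left with hi=value and right with lo=value.
Preorder trace (stopping at first violation):
  at node 31 with bounds (-inf, +inf): OK
  at node 7 with bounds (-inf, 31): OK
  at node 15 with bounds (7, 31): OK
  at node 46 with bounds (31, +inf): OK
  at node 33 with bounds (31, 46): OK
  at node 49 with bounds (46, +inf): OK
  at node 38 with bounds (46, 49): VIOLATION
Node 38 violates its bound: not (46 < 38 < 49).
Result: Not a valid BST


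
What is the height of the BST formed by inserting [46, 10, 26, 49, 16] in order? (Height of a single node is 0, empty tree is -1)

Insertion order: [46, 10, 26, 49, 16]
Tree (level-order array): [46, 10, 49, None, 26, None, None, 16]
Compute height bottom-up (empty subtree = -1):
  height(16) = 1 + max(-1, -1) = 0
  height(26) = 1 + max(0, -1) = 1
  height(10) = 1 + max(-1, 1) = 2
  height(49) = 1 + max(-1, -1) = 0
  height(46) = 1 + max(2, 0) = 3
Height = 3


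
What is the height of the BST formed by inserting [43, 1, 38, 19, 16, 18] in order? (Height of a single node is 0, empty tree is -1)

Insertion order: [43, 1, 38, 19, 16, 18]
Tree (level-order array): [43, 1, None, None, 38, 19, None, 16, None, None, 18]
Compute height bottom-up (empty subtree = -1):
  height(18) = 1 + max(-1, -1) = 0
  height(16) = 1 + max(-1, 0) = 1
  height(19) = 1 + max(1, -1) = 2
  height(38) = 1 + max(2, -1) = 3
  height(1) = 1 + max(-1, 3) = 4
  height(43) = 1 + max(4, -1) = 5
Height = 5


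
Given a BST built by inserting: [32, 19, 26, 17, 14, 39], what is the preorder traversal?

Tree insertion order: [32, 19, 26, 17, 14, 39]
Tree (level-order array): [32, 19, 39, 17, 26, None, None, 14]
Preorder traversal: [32, 19, 17, 14, 26, 39]


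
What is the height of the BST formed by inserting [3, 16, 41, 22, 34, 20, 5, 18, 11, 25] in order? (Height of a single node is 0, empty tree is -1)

Insertion order: [3, 16, 41, 22, 34, 20, 5, 18, 11, 25]
Tree (level-order array): [3, None, 16, 5, 41, None, 11, 22, None, None, None, 20, 34, 18, None, 25]
Compute height bottom-up (empty subtree = -1):
  height(11) = 1 + max(-1, -1) = 0
  height(5) = 1 + max(-1, 0) = 1
  height(18) = 1 + max(-1, -1) = 0
  height(20) = 1 + max(0, -1) = 1
  height(25) = 1 + max(-1, -1) = 0
  height(34) = 1 + max(0, -1) = 1
  height(22) = 1 + max(1, 1) = 2
  height(41) = 1 + max(2, -1) = 3
  height(16) = 1 + max(1, 3) = 4
  height(3) = 1 + max(-1, 4) = 5
Height = 5


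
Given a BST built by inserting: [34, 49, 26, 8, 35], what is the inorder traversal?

Tree insertion order: [34, 49, 26, 8, 35]
Tree (level-order array): [34, 26, 49, 8, None, 35]
Inorder traversal: [8, 26, 34, 35, 49]


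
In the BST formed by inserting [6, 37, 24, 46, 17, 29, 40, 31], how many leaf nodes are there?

Tree built from: [6, 37, 24, 46, 17, 29, 40, 31]
Tree (level-order array): [6, None, 37, 24, 46, 17, 29, 40, None, None, None, None, 31]
Rule: A leaf has 0 children.
Per-node child counts:
  node 6: 1 child(ren)
  node 37: 2 child(ren)
  node 24: 2 child(ren)
  node 17: 0 child(ren)
  node 29: 1 child(ren)
  node 31: 0 child(ren)
  node 46: 1 child(ren)
  node 40: 0 child(ren)
Matching nodes: [17, 31, 40]
Count of leaf nodes: 3


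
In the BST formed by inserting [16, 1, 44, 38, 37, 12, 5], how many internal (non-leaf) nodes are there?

Tree built from: [16, 1, 44, 38, 37, 12, 5]
Tree (level-order array): [16, 1, 44, None, 12, 38, None, 5, None, 37]
Rule: An internal node has at least one child.
Per-node child counts:
  node 16: 2 child(ren)
  node 1: 1 child(ren)
  node 12: 1 child(ren)
  node 5: 0 child(ren)
  node 44: 1 child(ren)
  node 38: 1 child(ren)
  node 37: 0 child(ren)
Matching nodes: [16, 1, 12, 44, 38]
Count of internal (non-leaf) nodes: 5


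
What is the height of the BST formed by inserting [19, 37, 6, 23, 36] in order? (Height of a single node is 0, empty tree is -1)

Insertion order: [19, 37, 6, 23, 36]
Tree (level-order array): [19, 6, 37, None, None, 23, None, None, 36]
Compute height bottom-up (empty subtree = -1):
  height(6) = 1 + max(-1, -1) = 0
  height(36) = 1 + max(-1, -1) = 0
  height(23) = 1 + max(-1, 0) = 1
  height(37) = 1 + max(1, -1) = 2
  height(19) = 1 + max(0, 2) = 3
Height = 3


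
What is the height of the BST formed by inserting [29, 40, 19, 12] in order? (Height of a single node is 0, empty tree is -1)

Insertion order: [29, 40, 19, 12]
Tree (level-order array): [29, 19, 40, 12]
Compute height bottom-up (empty subtree = -1):
  height(12) = 1 + max(-1, -1) = 0
  height(19) = 1 + max(0, -1) = 1
  height(40) = 1 + max(-1, -1) = 0
  height(29) = 1 + max(1, 0) = 2
Height = 2


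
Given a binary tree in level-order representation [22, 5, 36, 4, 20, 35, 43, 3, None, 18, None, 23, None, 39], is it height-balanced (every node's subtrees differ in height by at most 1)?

Tree (level-order array): [22, 5, 36, 4, 20, 35, 43, 3, None, 18, None, 23, None, 39]
Definition: a tree is height-balanced if, at every node, |h(left) - h(right)| <= 1 (empty subtree has height -1).
Bottom-up per-node check:
  node 3: h_left=-1, h_right=-1, diff=0 [OK], height=0
  node 4: h_left=0, h_right=-1, diff=1 [OK], height=1
  node 18: h_left=-1, h_right=-1, diff=0 [OK], height=0
  node 20: h_left=0, h_right=-1, diff=1 [OK], height=1
  node 5: h_left=1, h_right=1, diff=0 [OK], height=2
  node 23: h_left=-1, h_right=-1, diff=0 [OK], height=0
  node 35: h_left=0, h_right=-1, diff=1 [OK], height=1
  node 39: h_left=-1, h_right=-1, diff=0 [OK], height=0
  node 43: h_left=0, h_right=-1, diff=1 [OK], height=1
  node 36: h_left=1, h_right=1, diff=0 [OK], height=2
  node 22: h_left=2, h_right=2, diff=0 [OK], height=3
All nodes satisfy the balance condition.
Result: Balanced


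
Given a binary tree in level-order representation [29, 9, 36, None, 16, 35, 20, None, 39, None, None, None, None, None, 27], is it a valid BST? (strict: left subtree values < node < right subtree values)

Level-order array: [29, 9, 36, None, 16, 35, 20, None, 39, None, None, None, None, None, 27]
Validate using subtree bounds (lo, hi): at each node, require lo < value < hi,
then recurse left with hi=value and right with lo=value.
Preorder trace (stopping at first violation):
  at node 29 with bounds (-inf, +inf): OK
  at node 9 with bounds (-inf, 29): OK
  at node 16 with bounds (9, 29): OK
  at node 39 with bounds (16, 29): VIOLATION
Node 39 violates its bound: not (16 < 39 < 29).
Result: Not a valid BST


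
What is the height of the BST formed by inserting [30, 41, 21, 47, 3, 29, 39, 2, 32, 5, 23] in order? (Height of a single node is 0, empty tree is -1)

Insertion order: [30, 41, 21, 47, 3, 29, 39, 2, 32, 5, 23]
Tree (level-order array): [30, 21, 41, 3, 29, 39, 47, 2, 5, 23, None, 32]
Compute height bottom-up (empty subtree = -1):
  height(2) = 1 + max(-1, -1) = 0
  height(5) = 1 + max(-1, -1) = 0
  height(3) = 1 + max(0, 0) = 1
  height(23) = 1 + max(-1, -1) = 0
  height(29) = 1 + max(0, -1) = 1
  height(21) = 1 + max(1, 1) = 2
  height(32) = 1 + max(-1, -1) = 0
  height(39) = 1 + max(0, -1) = 1
  height(47) = 1 + max(-1, -1) = 0
  height(41) = 1 + max(1, 0) = 2
  height(30) = 1 + max(2, 2) = 3
Height = 3


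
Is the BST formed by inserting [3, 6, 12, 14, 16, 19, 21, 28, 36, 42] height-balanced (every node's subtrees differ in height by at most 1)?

Tree (level-order array): [3, None, 6, None, 12, None, 14, None, 16, None, 19, None, 21, None, 28, None, 36, None, 42]
Definition: a tree is height-balanced if, at every node, |h(left) - h(right)| <= 1 (empty subtree has height -1).
Bottom-up per-node check:
  node 42: h_left=-1, h_right=-1, diff=0 [OK], height=0
  node 36: h_left=-1, h_right=0, diff=1 [OK], height=1
  node 28: h_left=-1, h_right=1, diff=2 [FAIL (|-1-1|=2 > 1)], height=2
  node 21: h_left=-1, h_right=2, diff=3 [FAIL (|-1-2|=3 > 1)], height=3
  node 19: h_left=-1, h_right=3, diff=4 [FAIL (|-1-3|=4 > 1)], height=4
  node 16: h_left=-1, h_right=4, diff=5 [FAIL (|-1-4|=5 > 1)], height=5
  node 14: h_left=-1, h_right=5, diff=6 [FAIL (|-1-5|=6 > 1)], height=6
  node 12: h_left=-1, h_right=6, diff=7 [FAIL (|-1-6|=7 > 1)], height=7
  node 6: h_left=-1, h_right=7, diff=8 [FAIL (|-1-7|=8 > 1)], height=8
  node 3: h_left=-1, h_right=8, diff=9 [FAIL (|-1-8|=9 > 1)], height=9
Node 28 violates the condition: |-1 - 1| = 2 > 1.
Result: Not balanced


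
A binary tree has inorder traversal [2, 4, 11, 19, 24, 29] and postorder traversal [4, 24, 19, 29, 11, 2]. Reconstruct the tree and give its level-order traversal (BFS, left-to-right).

Inorder:   [2, 4, 11, 19, 24, 29]
Postorder: [4, 24, 19, 29, 11, 2]
Algorithm: postorder visits root last, so walk postorder right-to-left;
each value is the root of the current inorder slice — split it at that
value, recurse on the right subtree first, then the left.
Recursive splits:
  root=2; inorder splits into left=[], right=[4, 11, 19, 24, 29]
  root=11; inorder splits into left=[4], right=[19, 24, 29]
  root=29; inorder splits into left=[19, 24], right=[]
  root=19; inorder splits into left=[], right=[24]
  root=24; inorder splits into left=[], right=[]
  root=4; inorder splits into left=[], right=[]
Reconstructed level-order: [2, 11, 4, 29, 19, 24]


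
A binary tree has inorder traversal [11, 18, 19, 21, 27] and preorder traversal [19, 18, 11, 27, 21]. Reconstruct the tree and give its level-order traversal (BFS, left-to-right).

Inorder:  [11, 18, 19, 21, 27]
Preorder: [19, 18, 11, 27, 21]
Algorithm: preorder visits root first, so consume preorder in order;
for each root, split the current inorder slice at that value into
left-subtree inorder and right-subtree inorder, then recurse.
Recursive splits:
  root=19; inorder splits into left=[11, 18], right=[21, 27]
  root=18; inorder splits into left=[11], right=[]
  root=11; inorder splits into left=[], right=[]
  root=27; inorder splits into left=[21], right=[]
  root=21; inorder splits into left=[], right=[]
Reconstructed level-order: [19, 18, 27, 11, 21]


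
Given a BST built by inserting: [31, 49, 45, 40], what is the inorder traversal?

Tree insertion order: [31, 49, 45, 40]
Tree (level-order array): [31, None, 49, 45, None, 40]
Inorder traversal: [31, 40, 45, 49]


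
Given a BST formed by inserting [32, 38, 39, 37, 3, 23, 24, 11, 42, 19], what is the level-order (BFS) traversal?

Tree insertion order: [32, 38, 39, 37, 3, 23, 24, 11, 42, 19]
Tree (level-order array): [32, 3, 38, None, 23, 37, 39, 11, 24, None, None, None, 42, None, 19]
BFS from the root, enqueuing left then right child of each popped node:
  queue [32] -> pop 32, enqueue [3, 38], visited so far: [32]
  queue [3, 38] -> pop 3, enqueue [23], visited so far: [32, 3]
  queue [38, 23] -> pop 38, enqueue [37, 39], visited so far: [32, 3, 38]
  queue [23, 37, 39] -> pop 23, enqueue [11, 24], visited so far: [32, 3, 38, 23]
  queue [37, 39, 11, 24] -> pop 37, enqueue [none], visited so far: [32, 3, 38, 23, 37]
  queue [39, 11, 24] -> pop 39, enqueue [42], visited so far: [32, 3, 38, 23, 37, 39]
  queue [11, 24, 42] -> pop 11, enqueue [19], visited so far: [32, 3, 38, 23, 37, 39, 11]
  queue [24, 42, 19] -> pop 24, enqueue [none], visited so far: [32, 3, 38, 23, 37, 39, 11, 24]
  queue [42, 19] -> pop 42, enqueue [none], visited so far: [32, 3, 38, 23, 37, 39, 11, 24, 42]
  queue [19] -> pop 19, enqueue [none], visited so far: [32, 3, 38, 23, 37, 39, 11, 24, 42, 19]
Result: [32, 3, 38, 23, 37, 39, 11, 24, 42, 19]
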